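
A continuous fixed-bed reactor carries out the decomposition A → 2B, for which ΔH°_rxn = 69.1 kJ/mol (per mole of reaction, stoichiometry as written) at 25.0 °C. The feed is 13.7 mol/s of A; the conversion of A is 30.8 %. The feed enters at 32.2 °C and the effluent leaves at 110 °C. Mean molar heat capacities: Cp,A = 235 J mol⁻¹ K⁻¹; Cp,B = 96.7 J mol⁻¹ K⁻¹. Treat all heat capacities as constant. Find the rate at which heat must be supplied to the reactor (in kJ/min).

Q_in = 31600 kJ/min

Extent of reaction ξ = 0.308 × 13.7 = 4.2196 mol/s
Reaction term: ξ·ΔH°_rxn = 4.2196 × 69.1 = 291.57 kJ/s
Sensible, feed 32.2→25 °C: -23.18 kJ/s
Outlet flows (mol/s): A 9.4804, B 8.4392
Sensible, products 25→110 °C: 258.74 kJ/s
Q = ΔH = 527.13 kJ/s = 527.13 kW
Heat supplied = 31628 kJ/min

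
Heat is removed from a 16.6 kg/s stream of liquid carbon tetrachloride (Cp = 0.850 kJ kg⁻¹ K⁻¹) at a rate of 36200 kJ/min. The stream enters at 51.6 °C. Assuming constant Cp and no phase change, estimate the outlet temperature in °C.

Q = 36200 kJ/min = 603.33 kJ/s
ΔT = Q/(ṁ·Cp) = 603.33/(16.6×0.850) = 42.759 K
T_out = 51.6 − 42.759 = 8.8407 °C

T_out = 8.84 °C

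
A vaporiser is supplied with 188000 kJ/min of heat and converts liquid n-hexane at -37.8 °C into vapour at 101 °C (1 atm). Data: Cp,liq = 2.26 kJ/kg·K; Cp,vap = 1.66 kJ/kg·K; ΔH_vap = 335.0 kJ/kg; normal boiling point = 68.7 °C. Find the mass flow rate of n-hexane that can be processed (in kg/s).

Δh = 2.26×(68.7−-37.8) + 335.0 + 1.66×(101−68.7) = 629.31 kJ/kg
Q = 188000 kJ/min = 3133.3 kJ/s = 3133.3 kJ/s
ṁ = Q/Δh = 3133.3 / 629.31 = 4.979 kg/s

ṁ = 4.98 kg/s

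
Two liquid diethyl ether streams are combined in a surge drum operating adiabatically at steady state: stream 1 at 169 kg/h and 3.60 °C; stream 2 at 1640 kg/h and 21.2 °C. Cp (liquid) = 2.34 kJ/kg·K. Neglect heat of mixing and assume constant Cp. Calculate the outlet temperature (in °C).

T_out = 19.6 °C

Energy balance with Q = 0: Σ ṁᵢCp,ᵢ(T_out − Tᵢ) = 0
T_out = Σ ṁᵢCp,ᵢTᵢ / Σ ṁᵢCp,ᵢ
      = 82781 / 4233.1 = 19.556 °C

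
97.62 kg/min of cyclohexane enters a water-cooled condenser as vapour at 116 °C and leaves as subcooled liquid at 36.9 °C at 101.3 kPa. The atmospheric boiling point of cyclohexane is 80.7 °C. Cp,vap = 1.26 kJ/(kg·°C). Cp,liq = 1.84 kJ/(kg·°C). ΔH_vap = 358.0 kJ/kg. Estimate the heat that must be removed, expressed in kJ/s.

Q_c = 786 kJ/s

vapour 116→80.7 °C: -44.478 kJ/kg
condensation at 80.7 °C: -358 kJ/kg
liquid 80.7→36.9 °C: -80.592 kJ/kg
Δh = -44.478 + -358 + -80.592 = -483.07 kJ/kg
Q = ṁ·Δh = 97.62 kg/min × -483.07 kJ/kg = -47157 kJ/min
|Q| = 785.95 kW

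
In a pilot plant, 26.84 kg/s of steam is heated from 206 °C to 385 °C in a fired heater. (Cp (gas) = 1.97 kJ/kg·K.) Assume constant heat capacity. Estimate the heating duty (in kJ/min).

Q = 568000 kJ/min

Q = ṁ·Cp·ΔT = 26.84 × 1.97 × (385 − 206) = 9464.6 kJ/s
Heating duty = 567880 kJ/min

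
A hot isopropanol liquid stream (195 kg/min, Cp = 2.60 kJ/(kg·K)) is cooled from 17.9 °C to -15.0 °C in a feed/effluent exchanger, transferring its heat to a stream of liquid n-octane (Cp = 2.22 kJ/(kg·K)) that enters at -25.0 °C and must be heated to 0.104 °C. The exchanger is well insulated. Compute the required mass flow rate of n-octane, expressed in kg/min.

Heat released by hot stream: Q = 195 × 2.60 × (17.9 − -15.0) = 16680 kJ/min
Energy balance on cold side (adiabatic exchanger): Q = ṁ_c·Cp_c·(T_c,out − T_c,in)
ṁ_c = 16680 / [2.22 × (0.104 − -25.0)] = 299.3 kg/min

ṁ_c = 299 kg/min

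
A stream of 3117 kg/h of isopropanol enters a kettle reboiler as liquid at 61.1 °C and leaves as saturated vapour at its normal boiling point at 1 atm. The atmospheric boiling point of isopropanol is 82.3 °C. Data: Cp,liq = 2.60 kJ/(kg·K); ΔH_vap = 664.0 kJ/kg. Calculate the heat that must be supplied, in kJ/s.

liquid 61.1→82.3 °C: 55.12 kJ/kg
vaporisation at 82.3 °C: 664 kJ/kg
Δh = 55.12 + 664 = 719.12 kJ/kg
Q = ṁ·Δh = 3117 kg/h × 719.12 kJ/kg = 2.2415e+06 kJ/h
|Q| = 622.64 kW

Q = 623 kJ/s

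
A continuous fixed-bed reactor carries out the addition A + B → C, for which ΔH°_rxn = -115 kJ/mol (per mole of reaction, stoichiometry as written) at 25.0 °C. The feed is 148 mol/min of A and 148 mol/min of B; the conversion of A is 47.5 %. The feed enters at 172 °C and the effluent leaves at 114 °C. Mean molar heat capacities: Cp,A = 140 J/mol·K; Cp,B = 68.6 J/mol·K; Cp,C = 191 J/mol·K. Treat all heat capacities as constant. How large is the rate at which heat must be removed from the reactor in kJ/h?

Q_out = 599000 kJ/h

Extent of reaction ξ = 0.475 × 148 = 70.3 mol/min
Reaction term: ξ·ΔH°_rxn = 70.3 × -115 = -8084.5 kJ/min
Sensible, feed 172→25 °C: -4538.3 kJ/min
Outlet flows (mol/min): A 77.7, B 77.7, C 70.3
Sensible, products 25→114 °C: 2637.6 kJ/min
Q = ΔH = -9985.2 kJ/min = -166.42 kW
Heat removed = 599110 kJ/h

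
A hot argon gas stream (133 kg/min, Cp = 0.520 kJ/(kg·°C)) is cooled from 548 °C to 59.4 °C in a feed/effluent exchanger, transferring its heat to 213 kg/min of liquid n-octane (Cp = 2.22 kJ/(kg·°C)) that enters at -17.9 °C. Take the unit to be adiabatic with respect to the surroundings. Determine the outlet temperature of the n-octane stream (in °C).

T_c,out = 53.6 °C

Heat released by hot stream: Q = 133 × 0.520 × (548 − 59.4) = 33792 kJ/min
Energy balance on cold side (adiabatic exchanger): Q = ṁ_c·Cp_c·(T_c,out − T_c,in)
T_c,out = -17.9 + 33792/(213 × 2.22) = 53.562 °C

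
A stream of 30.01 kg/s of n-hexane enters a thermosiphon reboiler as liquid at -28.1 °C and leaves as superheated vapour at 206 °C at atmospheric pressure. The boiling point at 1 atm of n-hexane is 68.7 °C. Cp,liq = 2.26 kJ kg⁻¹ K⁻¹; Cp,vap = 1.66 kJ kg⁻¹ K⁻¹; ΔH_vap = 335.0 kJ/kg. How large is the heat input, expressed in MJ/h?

liquid -28.1→68.7 °C: 218.77 kJ/kg
vaporisation at 68.7 °C: 335 kJ/kg
vapour 68.7→206 °C: 227.92 kJ/kg
Δh = 218.77 + 335 + 227.92 = 781.69 kJ/kg
Q = ṁ·Δh = 30.01 kg/s × 781.69 kJ/kg = 23458 kJ/s
|Q| = 23458 kW = 84450 MJ/h

Q = 84500 MJ/h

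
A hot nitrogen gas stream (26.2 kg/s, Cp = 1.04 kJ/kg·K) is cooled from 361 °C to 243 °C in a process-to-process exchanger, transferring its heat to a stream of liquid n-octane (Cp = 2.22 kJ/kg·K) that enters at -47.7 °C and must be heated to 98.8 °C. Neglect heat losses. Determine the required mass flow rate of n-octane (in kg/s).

Heat released by hot stream: Q = 26.2 × 1.04 × (361 − 243) = 3215.3 kJ/s
Energy balance on cold side (adiabatic exchanger): Q = ṁ_c·Cp_c·(T_c,out − T_c,in)
ṁ_c = 3215.3 / [2.22 × (98.8 − -47.7)] = 9.8861 kg/s

ṁ_c = 9.89 kg/s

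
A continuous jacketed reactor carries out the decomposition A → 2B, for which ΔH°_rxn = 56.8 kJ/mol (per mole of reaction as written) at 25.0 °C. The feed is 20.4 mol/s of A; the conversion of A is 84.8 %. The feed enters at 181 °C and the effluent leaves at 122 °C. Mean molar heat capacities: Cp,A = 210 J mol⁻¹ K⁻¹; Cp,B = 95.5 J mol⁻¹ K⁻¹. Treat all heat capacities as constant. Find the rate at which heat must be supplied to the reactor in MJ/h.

Extent of reaction ξ = 0.848 × 20.4 = 17.299 mol/s
Reaction term: ξ·ΔH°_rxn = 17.299 × 56.8 = 982.59 kJ/s
Sensible, feed 181→25 °C: -668.3 kJ/s
Outlet flows (mol/s): A 3.1008, B 34.598
Sensible, products 25→122 °C: 383.67 kJ/s
Q = ΔH = 697.96 kJ/s = 697.96 kW
Heat supplied = 2512.6 MJ/h

Q_in = 2510 MJ/h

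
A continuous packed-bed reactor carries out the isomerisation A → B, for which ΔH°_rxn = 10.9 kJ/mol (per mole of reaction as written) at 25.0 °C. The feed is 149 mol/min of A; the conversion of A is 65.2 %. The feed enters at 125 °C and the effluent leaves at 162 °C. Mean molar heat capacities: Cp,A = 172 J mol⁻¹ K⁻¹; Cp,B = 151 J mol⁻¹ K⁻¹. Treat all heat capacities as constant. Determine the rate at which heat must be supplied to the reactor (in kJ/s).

Q_in = 28.8 kJ/s

Extent of reaction ξ = 0.652 × 149 = 97.148 mol/min
Reaction term: ξ·ΔH°_rxn = 97.148 × 10.9 = 1058.9 kJ/min
Sensible, feed 125→25 °C: -2562.8 kJ/min
Outlet flows (mol/min): A 51.852, B 97.148
Sensible, products 25→162 °C: 3231.5 kJ/min
Q = ΔH = 1727.7 kJ/min = 28.794 kW
Heat supplied = 28.794 kJ/s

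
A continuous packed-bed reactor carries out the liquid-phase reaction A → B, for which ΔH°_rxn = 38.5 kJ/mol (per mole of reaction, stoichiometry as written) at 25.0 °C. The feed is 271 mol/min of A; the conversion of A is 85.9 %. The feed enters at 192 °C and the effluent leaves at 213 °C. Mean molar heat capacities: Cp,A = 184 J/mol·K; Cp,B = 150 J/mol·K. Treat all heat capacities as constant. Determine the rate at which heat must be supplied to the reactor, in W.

Extent of reaction ξ = 0.859 × 271 = 232.79 mol/min
Reaction term: ξ·ΔH°_rxn = 232.79 × 38.5 = 8962.4 kJ/min
Sensible, feed 192→25 °C: -8327.3 kJ/min
Outlet flows (mol/min): A 38.211, B 232.79
Sensible, products 25→213 °C: 7886.4 kJ/min
Q = ΔH = 8521.5 kJ/min = 142.03 kW
Heat supplied = 142030 W

Q_in = 142000 W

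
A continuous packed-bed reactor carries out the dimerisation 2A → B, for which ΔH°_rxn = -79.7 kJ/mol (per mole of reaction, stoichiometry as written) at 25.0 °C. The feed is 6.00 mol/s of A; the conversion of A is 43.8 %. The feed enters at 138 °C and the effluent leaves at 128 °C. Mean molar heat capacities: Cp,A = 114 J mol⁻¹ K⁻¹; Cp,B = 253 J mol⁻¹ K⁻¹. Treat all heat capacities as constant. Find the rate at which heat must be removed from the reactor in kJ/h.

Q_out = 389000 kJ/h

Extent of reaction ξ = 0.438 × 6.00 / 2 = 1.314 mol/s
Reaction term: ξ·ΔH°_rxn = 1.314 × -79.7 = -104.73 kJ/s
Sensible, feed 138→25 °C: -77.292 kJ/s
Outlet flows (mol/s): A 3.372, B 1.314
Sensible, products 25→128 °C: 73.836 kJ/s
Q = ΔH = -108.18 kJ/s = -108.18 kW
Heat removed = 389460 kJ/h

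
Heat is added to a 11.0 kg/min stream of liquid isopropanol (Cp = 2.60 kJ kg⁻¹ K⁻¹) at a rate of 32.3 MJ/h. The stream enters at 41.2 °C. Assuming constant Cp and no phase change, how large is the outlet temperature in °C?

T_out = 60.0 °C

Q = 32.3 MJ/h = 538.33 kJ/min
ΔT = Q/(ṁ·Cp) = 538.33/(11.0×2.60) = 18.823 K
T_out = 41.2 + 18.823 = 60.023 °C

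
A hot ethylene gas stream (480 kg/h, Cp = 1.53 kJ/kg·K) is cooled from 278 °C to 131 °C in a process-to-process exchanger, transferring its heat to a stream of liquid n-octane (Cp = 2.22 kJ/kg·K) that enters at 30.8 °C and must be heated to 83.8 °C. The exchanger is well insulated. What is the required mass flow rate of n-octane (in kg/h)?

Heat released by hot stream: Q = 480 × 1.53 × (278 − 131) = 107960 kJ/h
Energy balance on cold side (adiabatic exchanger): Q = ṁ_c·Cp_c·(T_c,out − T_c,in)
ṁ_c = 107960 / [2.22 × (83.8 − 30.8)] = 917.53 kg/h

ṁ_c = 918 kg/h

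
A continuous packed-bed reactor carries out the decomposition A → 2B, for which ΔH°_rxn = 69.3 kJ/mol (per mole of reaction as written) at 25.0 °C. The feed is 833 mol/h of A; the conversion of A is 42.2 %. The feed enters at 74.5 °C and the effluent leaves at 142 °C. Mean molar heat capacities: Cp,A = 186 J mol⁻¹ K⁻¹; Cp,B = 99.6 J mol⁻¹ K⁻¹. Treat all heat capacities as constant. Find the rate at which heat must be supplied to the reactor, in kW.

Q_in = 9.82 kW

Extent of reaction ξ = 0.422 × 833 = 351.53 mol/h
Reaction term: ξ·ΔH°_rxn = 351.53 × 69.3 = 24361 kJ/h
Sensible, feed 74.5→25 °C: -7669.4 kJ/h
Outlet flows (mol/h): A 481.47, B 703.05
Sensible, products 25→142 °C: 18671 kJ/h
Q = ΔH = 35362 kJ/h = 9.8228 kW
Heat supplied = 9.8228 kW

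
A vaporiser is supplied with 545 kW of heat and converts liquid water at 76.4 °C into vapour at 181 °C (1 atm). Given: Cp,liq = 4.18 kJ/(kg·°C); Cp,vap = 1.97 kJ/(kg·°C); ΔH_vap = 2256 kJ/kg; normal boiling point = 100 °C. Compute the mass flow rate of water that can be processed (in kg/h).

Δh = 4.18×(100−76.4) + 2256 + 1.97×(181−100) = 2514.2 kJ/kg
Q = 545 kW = 545 kJ/s = 1.962e+06 kJ/h
ṁ = Q/Δh = 1.962e+06 / 2514.2 = 780.36 kg/h

ṁ = 780 kg/h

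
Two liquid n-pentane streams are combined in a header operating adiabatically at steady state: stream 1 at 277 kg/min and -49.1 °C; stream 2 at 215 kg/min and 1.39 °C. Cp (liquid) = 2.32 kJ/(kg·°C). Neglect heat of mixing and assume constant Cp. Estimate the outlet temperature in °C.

Adiabatic, steady state ⇒ Σ ṁᵢCp,ᵢ(T_out − Tᵢ) = 0
T_out = Σ ṁᵢCp,ᵢTᵢ / Σ ṁᵢCp,ᵢ
      = -30860 / 1141.4 = -27.036 °C

T_out = -27.0 °C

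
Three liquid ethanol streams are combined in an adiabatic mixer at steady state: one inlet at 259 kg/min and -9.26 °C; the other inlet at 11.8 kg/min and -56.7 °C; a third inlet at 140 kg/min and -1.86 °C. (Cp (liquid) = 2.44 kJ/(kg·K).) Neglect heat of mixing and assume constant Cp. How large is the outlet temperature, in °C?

No heat crosses the boundary, so H_out = H_in.
T_out = Σ ṁᵢCp,ᵢTᵢ / Σ ṁᵢCp,ᵢ
      = -8119.8 / 1002.4 = -8.1008 °C

T_out = -8.10 °C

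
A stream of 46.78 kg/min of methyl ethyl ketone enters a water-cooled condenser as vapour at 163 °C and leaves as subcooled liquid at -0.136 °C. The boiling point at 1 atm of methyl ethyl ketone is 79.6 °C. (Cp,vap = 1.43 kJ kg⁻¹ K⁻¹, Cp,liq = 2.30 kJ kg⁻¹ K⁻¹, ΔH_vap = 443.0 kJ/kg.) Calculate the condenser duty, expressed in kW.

vapour 163→79.6 °C: -119.26 kJ/kg
condensation at 79.6 °C: -443 kJ/kg
liquid 79.6→-0.136 °C: -183.39 kJ/kg
Δh = -119.26 + -443 + -183.39 = -745.65 kJ/kg
Q = ṁ·Δh = 46.78 kg/min × -745.65 kJ/kg = -34882 kJ/min
|Q| = 581.36 kW

Q_c = 581 kW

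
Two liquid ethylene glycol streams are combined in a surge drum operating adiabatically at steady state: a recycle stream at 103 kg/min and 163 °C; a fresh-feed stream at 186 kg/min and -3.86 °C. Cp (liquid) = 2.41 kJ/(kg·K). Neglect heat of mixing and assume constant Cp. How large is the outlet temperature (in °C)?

Energy balance with Q = 0: Σ ṁᵢCp,ᵢ(T_out − Tᵢ) = 0
T_out = Σ ṁᵢCp,ᵢTᵢ / Σ ṁᵢCp,ᵢ
      = 38731 / 696.49 = 55.609 °C

T_out = 55.6 °C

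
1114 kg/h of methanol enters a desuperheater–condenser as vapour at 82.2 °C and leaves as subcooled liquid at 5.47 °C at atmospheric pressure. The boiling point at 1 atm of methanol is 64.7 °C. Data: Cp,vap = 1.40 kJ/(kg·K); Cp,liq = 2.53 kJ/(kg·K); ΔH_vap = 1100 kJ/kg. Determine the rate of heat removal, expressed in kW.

vapour 82.2→64.7 °C: -24.5 kJ/kg
condensation at 64.7 °C: -1100 kJ/kg
liquid 64.7→5.47 °C: -149.85 kJ/kg
Δh = -24.5 + -1100 + -149.85 = -1274.4 kJ/kg
Q = ṁ·Δh = 1114 kg/h × -1274.4 kJ/kg = -1.4196e+06 kJ/h
|Q| = 394.34 kW

Q_c = 394 kW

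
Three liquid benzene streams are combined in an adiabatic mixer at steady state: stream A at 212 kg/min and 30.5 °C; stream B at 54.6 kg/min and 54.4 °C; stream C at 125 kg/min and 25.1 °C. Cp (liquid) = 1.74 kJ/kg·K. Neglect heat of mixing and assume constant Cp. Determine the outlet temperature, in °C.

T_out = 32.1 °C

Energy balance with Q = 0: Σ ṁᵢCp,ᵢ(T_out − Tᵢ) = 0
T_out = Σ ṁᵢCp,ᵢTᵢ / Σ ṁᵢCp,ᵢ
      = 21878 / 681.38 = 32.109 °C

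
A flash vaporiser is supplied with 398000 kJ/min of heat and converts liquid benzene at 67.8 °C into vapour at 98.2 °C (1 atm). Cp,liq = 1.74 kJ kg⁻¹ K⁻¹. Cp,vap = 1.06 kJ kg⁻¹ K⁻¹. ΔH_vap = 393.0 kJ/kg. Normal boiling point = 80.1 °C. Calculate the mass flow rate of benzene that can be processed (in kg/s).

ṁ = 15.3 kg/s

Δh = 1.74×(80.1−67.8) + 393.0 + 1.06×(98.2−80.1) = 433.59 kJ/kg
Q = 398000 kJ/min = 6633.3 kJ/s = 6633.3 kJ/s
ṁ = Q/Δh = 6633.3 / 433.59 = 15.299 kg/s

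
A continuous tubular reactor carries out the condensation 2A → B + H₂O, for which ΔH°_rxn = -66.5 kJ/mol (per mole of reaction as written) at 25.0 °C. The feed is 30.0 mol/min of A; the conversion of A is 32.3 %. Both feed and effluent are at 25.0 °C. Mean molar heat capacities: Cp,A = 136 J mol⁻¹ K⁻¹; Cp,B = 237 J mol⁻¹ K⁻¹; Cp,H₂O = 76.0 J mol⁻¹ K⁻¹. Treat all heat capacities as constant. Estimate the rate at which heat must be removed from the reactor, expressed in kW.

Extent of reaction ξ = 0.323 × 30.0 / 2 = 4.845 mol/min
Reaction term: ξ·ΔH°_rxn = 4.845 × -66.5 = -322.19 kJ/min
Q = ΔH = -322.19 kJ/min = -5.3699 kW
Heat removed = 5.3699 kW

Q_out = 5.37 kW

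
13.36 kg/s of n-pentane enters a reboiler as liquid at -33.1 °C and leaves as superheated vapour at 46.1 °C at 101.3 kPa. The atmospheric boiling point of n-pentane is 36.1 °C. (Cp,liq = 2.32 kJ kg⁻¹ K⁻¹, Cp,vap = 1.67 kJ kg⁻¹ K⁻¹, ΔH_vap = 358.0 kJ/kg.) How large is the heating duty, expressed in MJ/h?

Q = 25700 MJ/h

liquid -33.1→36.1 °C: 160.54 kJ/kg
vaporisation at 36.1 °C: 358 kJ/kg
vapour 36.1→46.1 °C: 16.7 kJ/kg
Δh = 160.54 + 358 + 16.7 = 535.24 kJ/kg
Q = ṁ·Δh = 13.36 kg/s × 535.24 kJ/kg = 7150.9 kJ/s
|Q| = 7150.9 kW = 25743 MJ/h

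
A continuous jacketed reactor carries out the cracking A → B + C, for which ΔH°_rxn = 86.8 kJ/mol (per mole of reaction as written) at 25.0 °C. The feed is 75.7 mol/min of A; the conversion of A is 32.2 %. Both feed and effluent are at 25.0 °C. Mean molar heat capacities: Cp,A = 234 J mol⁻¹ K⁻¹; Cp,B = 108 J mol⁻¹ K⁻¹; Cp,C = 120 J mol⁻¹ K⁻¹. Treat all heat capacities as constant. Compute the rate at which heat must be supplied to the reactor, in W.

Extent of reaction ξ = 0.322 × 75.7 = 24.375 mol/min
Reaction term: ξ·ΔH°_rxn = 24.375 × 86.8 = 2115.8 kJ/min
Q = ΔH = 2115.8 kJ/min = 35.263 kW
Heat supplied = 35263 W

Q_in = 35300 W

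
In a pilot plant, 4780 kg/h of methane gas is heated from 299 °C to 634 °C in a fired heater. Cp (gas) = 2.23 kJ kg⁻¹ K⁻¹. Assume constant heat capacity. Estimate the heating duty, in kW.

Q = 992 kW

Q = ṁ·Cp·ΔT = 4780 × 2.23 × (634 − 299) = 3.5709e+06 kJ/h
Converting: 3.5709e+06 / 3600 s = 991.92 kW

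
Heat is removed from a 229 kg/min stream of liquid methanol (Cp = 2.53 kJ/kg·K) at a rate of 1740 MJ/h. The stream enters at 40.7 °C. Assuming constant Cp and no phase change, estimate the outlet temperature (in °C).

Q = 1740 MJ/h = 29000 kJ/min
ΔT = Q/(ṁ·Cp) = 29000/(229×2.53) = 50.054 K
T_out = 40.7 − 50.054 = -9.3544 °C

T_out = -9.35 °C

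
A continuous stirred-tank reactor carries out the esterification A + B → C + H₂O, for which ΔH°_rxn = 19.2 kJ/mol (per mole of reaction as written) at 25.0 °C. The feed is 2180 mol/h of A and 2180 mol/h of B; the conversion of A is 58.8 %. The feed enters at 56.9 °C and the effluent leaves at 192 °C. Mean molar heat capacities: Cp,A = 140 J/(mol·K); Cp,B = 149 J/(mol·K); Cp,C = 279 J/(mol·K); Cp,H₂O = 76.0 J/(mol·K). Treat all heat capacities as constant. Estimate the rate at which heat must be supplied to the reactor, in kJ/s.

Q_in = 34.4 kJ/s

Extent of reaction ξ = 0.588 × 2180 = 1281.8 mol/h
Reaction term: ξ·ΔH°_rxn = 1281.8 × 19.2 = 24611 kJ/h
Sensible, feed 56.9→25 °C: -20098 kJ/h
Outlet flows (mol/h): A 898.16, B 898.16, C 1281.8, H₂O 1281.8
Sensible, products 25→192 °C: 119340 kJ/h
Q = ΔH = 123860 kJ/h = 34.404 kW
Heat supplied = 34.404 kJ/s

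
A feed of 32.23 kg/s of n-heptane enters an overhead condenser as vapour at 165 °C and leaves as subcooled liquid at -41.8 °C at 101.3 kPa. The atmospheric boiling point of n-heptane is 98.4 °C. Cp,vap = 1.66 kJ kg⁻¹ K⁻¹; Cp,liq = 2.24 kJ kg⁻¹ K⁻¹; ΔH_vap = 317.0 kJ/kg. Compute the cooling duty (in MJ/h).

vapour 165→98.4 °C: -110.56 kJ/kg
condensation at 98.4 °C: -317 kJ/kg
liquid 98.4→-41.8 °C: -314.05 kJ/kg
Δh = -110.56 + -317 + -314.05 = -741.6 kJ/kg
Q = ṁ·Δh = 32.23 kg/s × -741.6 kJ/kg = -23902 kJ/s
|Q| = 23902 kW = 86047 MJ/h

Q_c = 86000 MJ/h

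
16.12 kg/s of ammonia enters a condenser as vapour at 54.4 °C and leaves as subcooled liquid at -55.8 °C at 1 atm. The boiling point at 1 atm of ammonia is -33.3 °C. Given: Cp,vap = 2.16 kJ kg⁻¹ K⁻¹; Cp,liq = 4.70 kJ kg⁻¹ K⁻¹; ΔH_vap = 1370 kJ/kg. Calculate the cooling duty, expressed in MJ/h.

vapour 54.4→-33.3 °C: -189.43 kJ/kg
condensation at -33.3 °C: -1370 kJ/kg
liquid -33.3→-55.8 °C: -105.75 kJ/kg
Δh = -189.43 + -1370 + -105.75 = -1665.2 kJ/kg
Q = ṁ·Δh = 16.12 kg/s × -1665.2 kJ/kg = -26843 kJ/s
|Q| = 26843 kW = 96634 MJ/h

Q_c = 96600 MJ/h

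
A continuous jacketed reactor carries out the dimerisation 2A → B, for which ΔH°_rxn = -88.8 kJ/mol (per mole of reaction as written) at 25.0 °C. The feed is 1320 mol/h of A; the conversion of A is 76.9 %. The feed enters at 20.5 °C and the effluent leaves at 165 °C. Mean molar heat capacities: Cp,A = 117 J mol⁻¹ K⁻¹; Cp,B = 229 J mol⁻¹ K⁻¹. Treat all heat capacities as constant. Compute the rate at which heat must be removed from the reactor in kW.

Extent of reaction ξ = 0.769 × 1320 / 2 = 507.54 mol/h
Reaction term: ξ·ΔH°_rxn = 507.54 × -88.8 = -45070 kJ/h
Sensible, feed 20.5→25 °C: 694.98 kJ/h
Outlet flows (mol/h): A 304.92, B 507.54
Sensible, products 25→165 °C: 21266 kJ/h
Q = ΔH = -23108 kJ/h = -6.419 kW
Heat removed = 6.419 kW

Q_out = 6.42 kW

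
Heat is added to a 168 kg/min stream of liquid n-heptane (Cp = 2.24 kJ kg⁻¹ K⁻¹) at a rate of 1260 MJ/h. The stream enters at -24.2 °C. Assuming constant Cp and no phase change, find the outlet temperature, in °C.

Q = 1260 MJ/h = 21000 kJ/min
ΔT = Q/(ṁ·Cp) = 21000/(168×2.24) = 55.804 K
T_out = -24.2 + 55.804 = 31.604 °C

T_out = 31.6 °C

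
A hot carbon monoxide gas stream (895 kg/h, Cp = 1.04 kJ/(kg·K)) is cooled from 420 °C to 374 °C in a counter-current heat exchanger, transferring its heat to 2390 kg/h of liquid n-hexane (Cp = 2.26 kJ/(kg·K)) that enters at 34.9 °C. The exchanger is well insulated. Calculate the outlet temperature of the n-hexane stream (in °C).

T_c,out = 42.8 °C

Heat released by hot stream: Q = 895 × 1.04 × (420 − 374) = 42817 kJ/h
Energy balance on cold side (adiabatic exchanger): Q = ṁ_c·Cp_c·(T_c,out − T_c,in)
T_c,out = 34.9 + 42817/(2390 × 2.26) = 42.827 °C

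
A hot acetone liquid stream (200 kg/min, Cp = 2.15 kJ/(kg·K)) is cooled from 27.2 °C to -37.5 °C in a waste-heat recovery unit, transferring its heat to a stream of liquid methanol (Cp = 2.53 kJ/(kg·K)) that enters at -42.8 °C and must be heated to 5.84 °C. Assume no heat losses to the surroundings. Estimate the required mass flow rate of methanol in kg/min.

ṁ_c = 226 kg/min

Heat released by hot stream: Q = 200 × 2.15 × (27.2 − -37.5) = 27821 kJ/min
Energy balance on cold side (adiabatic exchanger): Q = ṁ_c·Cp_c·(T_c,out − T_c,in)
ṁ_c = 27821 / [2.53 × (5.84 − -42.8)] = 226.08 kg/min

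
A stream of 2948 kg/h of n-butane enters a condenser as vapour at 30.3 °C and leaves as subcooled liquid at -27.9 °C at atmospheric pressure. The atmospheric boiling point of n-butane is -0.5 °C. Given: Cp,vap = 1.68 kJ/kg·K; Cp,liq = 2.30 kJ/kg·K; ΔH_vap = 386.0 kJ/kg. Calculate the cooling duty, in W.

vapour 30.3→-0.5 °C: -51.744 kJ/kg
condensation at -0.5 °C: -386 kJ/kg
liquid -0.5→-27.9 °C: -63.02 kJ/kg
Δh = -51.744 + -386 + -63.02 = -500.76 kJ/kg
Q = ṁ·Δh = 2948 kg/h × -500.76 kJ/kg = -1.4763e+06 kJ/h
|Q| = 410.07 kW = 410070 W

Q_c = 410000 W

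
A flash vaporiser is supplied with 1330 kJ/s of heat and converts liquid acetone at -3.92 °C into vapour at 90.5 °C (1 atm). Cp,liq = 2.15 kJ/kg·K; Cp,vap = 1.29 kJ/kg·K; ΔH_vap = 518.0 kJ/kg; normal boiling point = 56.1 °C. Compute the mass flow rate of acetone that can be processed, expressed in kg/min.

ṁ = 115 kg/min

Δh = 2.15×(56.1−-3.92) + 518.0 + 1.29×(90.5−56.1) = 691.42 kJ/kg
Q = 1330 kJ/s = 1330 kJ/s = 79800 kJ/min
ṁ = Q/Δh = 79800 / 691.42 = 115.41 kg/min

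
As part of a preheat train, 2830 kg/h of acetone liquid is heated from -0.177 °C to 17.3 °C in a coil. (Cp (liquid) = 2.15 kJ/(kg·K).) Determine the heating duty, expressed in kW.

Q = ṁ·Cp·ΔT = 2830 × 2.15 × (17.3 − -0.177) = 106340 kJ/h
Converting: 106340 / 3600 s = 29.539 kW

Q = 29.5 kW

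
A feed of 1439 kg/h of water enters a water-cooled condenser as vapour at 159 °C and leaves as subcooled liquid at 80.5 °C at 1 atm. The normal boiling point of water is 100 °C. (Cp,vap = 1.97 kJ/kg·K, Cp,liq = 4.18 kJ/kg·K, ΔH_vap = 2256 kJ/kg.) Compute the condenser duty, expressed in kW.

vapour 159→100 °C: -116.23 kJ/kg
condensation at 100 °C: -2256 kJ/kg
liquid 100→80.5 °C: -81.51 kJ/kg
Δh = -116.23 + -2256 + -81.51 = -2453.7 kJ/kg
Q = ṁ·Δh = 1439 kg/h × -2453.7 kJ/kg = -3.5309e+06 kJ/h
|Q| = 980.81 kW

Q_c = 981 kW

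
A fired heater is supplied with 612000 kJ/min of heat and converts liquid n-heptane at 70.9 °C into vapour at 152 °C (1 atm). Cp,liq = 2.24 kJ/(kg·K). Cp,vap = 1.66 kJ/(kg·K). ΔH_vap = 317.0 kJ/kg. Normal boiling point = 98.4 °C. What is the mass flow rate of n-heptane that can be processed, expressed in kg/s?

ṁ = 21.8 kg/s

Δh = 2.24×(98.4−70.9) + 317.0 + 1.66×(152−98.4) = 467.58 kJ/kg
Q = 612000 kJ/min = 10200 kJ/s = 10200 kJ/s
ṁ = Q/Δh = 10200 / 467.58 = 21.815 kg/s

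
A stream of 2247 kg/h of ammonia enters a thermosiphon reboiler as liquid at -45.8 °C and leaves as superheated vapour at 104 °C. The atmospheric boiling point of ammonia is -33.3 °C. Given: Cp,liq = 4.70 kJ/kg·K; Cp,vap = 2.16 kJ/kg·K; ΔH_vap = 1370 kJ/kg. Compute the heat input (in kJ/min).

Q = 64600 kJ/min

liquid -45.8→-33.3 °C: 58.75 kJ/kg
vaporisation at -33.3 °C: 1370 kJ/kg
vapour -33.3→104 °C: 296.57 kJ/kg
Δh = 58.75 + 1370 + 296.57 = 1725.3 kJ/kg
Q = ṁ·Δh = 2247 kg/h × 1725.3 kJ/kg = 3.8768e+06 kJ/h
|Q| = 1076.9 kW = 64613 kJ/min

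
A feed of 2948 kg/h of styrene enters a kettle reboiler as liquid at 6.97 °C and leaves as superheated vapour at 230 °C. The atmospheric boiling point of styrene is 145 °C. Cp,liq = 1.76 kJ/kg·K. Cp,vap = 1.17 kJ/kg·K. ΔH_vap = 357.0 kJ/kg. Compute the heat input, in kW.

liquid 6.97→145 °C: 242.93 kJ/kg
vaporisation at 145 °C: 357 kJ/kg
vapour 145→230 °C: 99.45 kJ/kg
Δh = 242.93 + 357 + 99.45 = 699.38 kJ/kg
Q = ṁ·Δh = 2948 kg/h × 699.38 kJ/kg = 2.0618e+06 kJ/h
|Q| = 572.72 kW

Q = 573 kW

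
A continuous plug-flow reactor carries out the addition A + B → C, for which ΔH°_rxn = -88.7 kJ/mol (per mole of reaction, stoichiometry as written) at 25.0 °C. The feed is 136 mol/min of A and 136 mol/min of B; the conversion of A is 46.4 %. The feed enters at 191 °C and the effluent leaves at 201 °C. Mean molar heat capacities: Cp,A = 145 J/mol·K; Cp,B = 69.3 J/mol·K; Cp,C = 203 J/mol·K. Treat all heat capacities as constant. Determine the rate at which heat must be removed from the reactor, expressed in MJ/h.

Q_out = 326 MJ/h

Extent of reaction ξ = 0.464 × 136 = 63.104 mol/min
Reaction term: ξ·ΔH°_rxn = 63.104 × -88.7 = -5597.3 kJ/min
Sensible, feed 191→25 °C: -4838 kJ/min
Outlet flows (mol/min): A 72.896, B 72.896, C 63.104
Sensible, products 25→201 °C: 5004 kJ/min
Q = ΔH = -5431.4 kJ/min = -90.523 kW
Heat removed = 325.88 MJ/h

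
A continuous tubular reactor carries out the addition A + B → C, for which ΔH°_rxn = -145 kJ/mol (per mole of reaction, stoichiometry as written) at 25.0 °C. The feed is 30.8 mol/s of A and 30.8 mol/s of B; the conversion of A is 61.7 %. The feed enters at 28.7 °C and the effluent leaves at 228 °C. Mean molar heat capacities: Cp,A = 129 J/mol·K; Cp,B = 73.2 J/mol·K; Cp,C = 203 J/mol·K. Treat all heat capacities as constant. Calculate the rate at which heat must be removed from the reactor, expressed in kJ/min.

Extent of reaction ξ = 0.617 × 30.8 = 19.004 mol/s
Reaction term: ξ·ΔH°_rxn = 19.004 × -145 = -2755.5 kJ/s
Sensible, feed 28.7→25 °C: -23.043 kJ/s
Outlet flows (mol/s): A 11.796, B 11.796, C 19.004
Sensible, products 25→228 °C: 1267.3 kJ/s
Q = ΔH = -1511.2 kJ/s = -1511.2 kW
Heat removed = 90675 kJ/min

Q_out = 90700 kJ/min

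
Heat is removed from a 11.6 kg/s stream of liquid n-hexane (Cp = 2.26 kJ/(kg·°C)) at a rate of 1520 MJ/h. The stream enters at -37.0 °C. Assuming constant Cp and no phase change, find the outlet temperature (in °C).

T_out = -53.1 °C

Q = 1520 MJ/h = 422.22 kJ/s
ΔT = Q/(ṁ·Cp) = 422.22/(11.6×2.26) = 16.106 K
T_out = -37.0 − 16.106 = -53.106 °C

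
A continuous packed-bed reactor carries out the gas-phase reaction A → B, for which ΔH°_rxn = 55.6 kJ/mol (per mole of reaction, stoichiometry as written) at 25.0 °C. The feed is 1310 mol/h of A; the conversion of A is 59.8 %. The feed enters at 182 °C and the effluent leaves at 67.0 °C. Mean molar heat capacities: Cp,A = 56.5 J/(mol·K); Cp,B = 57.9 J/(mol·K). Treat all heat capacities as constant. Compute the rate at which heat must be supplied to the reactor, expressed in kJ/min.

Q_in = 585 kJ/min

Extent of reaction ξ = 0.598 × 1310 = 783.38 mol/h
Reaction term: ξ·ΔH°_rxn = 783.38 × 55.6 = 43556 kJ/h
Sensible, feed 182→25 °C: -11620 kJ/h
Outlet flows (mol/h): A 526.62, B 783.38
Sensible, products 25→67.0 °C: 3154.7 kJ/h
Q = ΔH = 35090 kJ/h = 9.7473 kW
Heat supplied = 584.84 kJ/min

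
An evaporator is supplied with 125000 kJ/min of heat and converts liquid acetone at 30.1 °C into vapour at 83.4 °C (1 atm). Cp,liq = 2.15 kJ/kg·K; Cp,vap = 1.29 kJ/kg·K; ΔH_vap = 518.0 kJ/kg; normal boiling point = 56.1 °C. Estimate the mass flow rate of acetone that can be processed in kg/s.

ṁ = 3.42 kg/s

Δh = 2.15×(56.1−30.1) + 518.0 + 1.29×(83.4−56.1) = 609.12 kJ/kg
Q = 125000 kJ/min = 2083.3 kJ/s = 2083.3 kJ/s
ṁ = Q/Δh = 2083.3 / 609.12 = 3.4203 kg/s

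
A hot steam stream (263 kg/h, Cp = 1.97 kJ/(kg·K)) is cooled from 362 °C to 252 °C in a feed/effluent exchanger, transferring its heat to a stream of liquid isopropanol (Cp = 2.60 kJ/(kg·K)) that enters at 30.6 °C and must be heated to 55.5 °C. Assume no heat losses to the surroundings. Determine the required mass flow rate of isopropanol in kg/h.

ṁ_c = 880 kg/h

Heat released by hot stream: Q = 263 × 1.97 × (362 − 252) = 56992 kJ/h
Energy balance on cold side (adiabatic exchanger): Q = ṁ_c·Cp_c·(T_c,out − T_c,in)
ṁ_c = 56992 / [2.60 × (55.5 − 30.6)] = 880.32 kg/h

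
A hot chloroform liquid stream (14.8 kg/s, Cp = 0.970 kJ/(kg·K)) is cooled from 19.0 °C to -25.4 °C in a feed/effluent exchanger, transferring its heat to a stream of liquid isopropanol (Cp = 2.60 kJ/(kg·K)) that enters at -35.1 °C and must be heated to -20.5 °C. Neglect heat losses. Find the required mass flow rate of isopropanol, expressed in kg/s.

Heat released by hot stream: Q = 14.8 × 0.970 × (19.0 − -25.4) = 637.41 kJ/s
Energy balance on cold side (adiabatic exchanger): Q = ṁ_c·Cp_c·(T_c,out − T_c,in)
ṁ_c = 637.41 / [2.60 × (-20.5 − -35.1)] = 16.792 kg/s

ṁ_c = 16.8 kg/s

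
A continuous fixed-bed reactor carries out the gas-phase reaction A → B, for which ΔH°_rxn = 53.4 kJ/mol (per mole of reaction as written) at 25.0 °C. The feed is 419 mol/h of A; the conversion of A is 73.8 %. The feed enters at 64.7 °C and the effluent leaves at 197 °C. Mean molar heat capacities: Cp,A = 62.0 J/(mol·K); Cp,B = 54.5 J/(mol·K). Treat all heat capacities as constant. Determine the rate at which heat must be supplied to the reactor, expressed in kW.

Q_in = 5.43 kW

Extent of reaction ξ = 0.738 × 419 = 309.22 mol/h
Reaction term: ξ·ΔH°_rxn = 309.22 × 53.4 = 16512 kJ/h
Sensible, feed 64.7→25 °C: -1031.3 kJ/h
Outlet flows (mol/h): A 109.78, B 309.22
Sensible, products 25→197 °C: 4069.3 kJ/h
Q = ΔH = 19550 kJ/h = 5.4307 kW
Heat supplied = 5.4307 kW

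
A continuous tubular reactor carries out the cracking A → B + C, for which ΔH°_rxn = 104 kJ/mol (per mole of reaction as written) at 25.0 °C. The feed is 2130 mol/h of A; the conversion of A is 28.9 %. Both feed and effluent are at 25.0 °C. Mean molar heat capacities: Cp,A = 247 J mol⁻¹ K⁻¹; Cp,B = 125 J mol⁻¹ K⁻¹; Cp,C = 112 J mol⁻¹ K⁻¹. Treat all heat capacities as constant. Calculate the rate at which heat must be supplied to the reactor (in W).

Extent of reaction ξ = 0.289 × 2130 = 615.57 mol/h
Reaction term: ξ·ΔH°_rxn = 615.57 × 104 = 64019 kJ/h
Q = ΔH = 64019 kJ/h = 17.783 kW
Heat supplied = 17783 W

Q_in = 17800 W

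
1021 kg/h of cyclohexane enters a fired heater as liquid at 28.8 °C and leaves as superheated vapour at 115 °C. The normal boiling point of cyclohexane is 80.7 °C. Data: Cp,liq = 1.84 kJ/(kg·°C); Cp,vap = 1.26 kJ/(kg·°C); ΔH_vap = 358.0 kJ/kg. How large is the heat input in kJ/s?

Q = 141 kJ/s

liquid 28.8→80.7 °C: 95.496 kJ/kg
vaporisation at 80.7 °C: 358 kJ/kg
vapour 80.7→115 °C: 43.218 kJ/kg
Δh = 95.496 + 358 + 43.218 = 496.71 kJ/kg
Q = ṁ·Δh = 1021 kg/h × 496.71 kJ/kg = 507140 kJ/h
|Q| = 140.87 kW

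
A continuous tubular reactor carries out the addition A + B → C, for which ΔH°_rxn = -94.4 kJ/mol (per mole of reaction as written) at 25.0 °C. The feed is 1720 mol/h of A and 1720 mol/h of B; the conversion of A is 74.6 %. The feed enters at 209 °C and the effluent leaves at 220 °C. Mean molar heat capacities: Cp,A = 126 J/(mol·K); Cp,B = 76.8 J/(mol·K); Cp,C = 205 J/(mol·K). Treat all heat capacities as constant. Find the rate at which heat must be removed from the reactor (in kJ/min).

Extent of reaction ξ = 0.746 × 1720 = 1283.1 mol/h
Reaction term: ξ·ΔH°_rxn = 1283.1 × -94.4 = -121130 kJ/h
Sensible, feed 209→25 °C: -64182 kJ/h
Outlet flows (mol/h): A 436.88, B 436.88, C 1283.1
Sensible, products 25→220 °C: 68570 kJ/h
Q = ΔH = -116740 kJ/h = -32.428 kW
Heat removed = 1945.7 kJ/min

Q_out = 1950 kJ/min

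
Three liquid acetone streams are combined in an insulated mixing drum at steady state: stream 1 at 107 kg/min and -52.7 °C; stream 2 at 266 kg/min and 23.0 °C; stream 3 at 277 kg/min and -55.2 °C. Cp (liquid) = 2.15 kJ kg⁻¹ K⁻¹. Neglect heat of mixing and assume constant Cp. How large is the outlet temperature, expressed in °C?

Adiabatic, steady state ⇒ Σ ṁᵢCp,ᵢ(T_out − Tᵢ) = 0
Σ ṁᵢCp,ᵢTᵢ = 107×2.15×-52.7 + 266×2.15×23.0 + 277×2.15×-55.2 = -31844
Σ ṁᵢCp,ᵢ = 107×2.15 + 266×2.15 + 277×2.15 = 1397.5
T_out = -31844 / 1397.5 = -22.787 °C

T_out = -22.8 °C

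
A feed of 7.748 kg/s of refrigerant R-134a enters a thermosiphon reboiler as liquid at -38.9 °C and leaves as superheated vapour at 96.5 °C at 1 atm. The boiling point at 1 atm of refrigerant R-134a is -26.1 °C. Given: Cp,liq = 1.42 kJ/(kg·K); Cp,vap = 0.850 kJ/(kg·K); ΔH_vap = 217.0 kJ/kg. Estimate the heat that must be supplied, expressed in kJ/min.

liquid -38.9→-26.1 °C: 18.176 kJ/kg
vaporisation at -26.1 °C: 217 kJ/kg
vapour -26.1→96.5 °C: 104.21 kJ/kg
Δh = 18.176 + 217 + 104.21 = 339.39 kJ/kg
Q = ṁ·Δh = 7.748 kg/s × 339.39 kJ/kg = 2629.6 kJ/s
|Q| = 2629.6 kW = 157770 kJ/min

Q = 158000 kJ/min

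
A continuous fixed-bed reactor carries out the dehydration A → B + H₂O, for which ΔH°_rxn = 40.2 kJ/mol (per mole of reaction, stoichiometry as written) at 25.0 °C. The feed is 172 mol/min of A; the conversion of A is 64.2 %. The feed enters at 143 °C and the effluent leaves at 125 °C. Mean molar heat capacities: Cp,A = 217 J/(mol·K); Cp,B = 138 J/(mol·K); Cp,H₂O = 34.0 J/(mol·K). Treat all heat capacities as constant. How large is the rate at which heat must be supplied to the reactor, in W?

Extent of reaction ξ = 0.642 × 172 = 110.42 mol/min
Reaction term: ξ·ΔH°_rxn = 110.42 × 40.2 = 4439 kJ/min
Sensible, feed 143→25 °C: -4404.2 kJ/min
Outlet flows (mol/min): A 61.576, B 110.42, H₂O 110.42
Sensible, products 25→125 °C: 3235.5 kJ/min
Q = ΔH = 3270.3 kJ/min = 54.505 kW
Heat supplied = 54505 W

Q_in = 54500 W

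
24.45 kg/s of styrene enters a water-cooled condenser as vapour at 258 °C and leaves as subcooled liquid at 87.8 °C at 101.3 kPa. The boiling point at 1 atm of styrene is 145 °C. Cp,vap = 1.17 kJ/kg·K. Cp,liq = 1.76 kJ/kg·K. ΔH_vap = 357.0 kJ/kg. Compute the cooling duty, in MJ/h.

Q_c = 51900 MJ/h

vapour 258→145 °C: -132.21 kJ/kg
condensation at 145 °C: -357 kJ/kg
liquid 145→87.8 °C: -100.67 kJ/kg
Δh = -132.21 + -357 + -100.67 = -589.88 kJ/kg
Q = ṁ·Δh = 24.45 kg/s × -589.88 kJ/kg = -14423 kJ/s
|Q| = 14423 kW = 51921 MJ/h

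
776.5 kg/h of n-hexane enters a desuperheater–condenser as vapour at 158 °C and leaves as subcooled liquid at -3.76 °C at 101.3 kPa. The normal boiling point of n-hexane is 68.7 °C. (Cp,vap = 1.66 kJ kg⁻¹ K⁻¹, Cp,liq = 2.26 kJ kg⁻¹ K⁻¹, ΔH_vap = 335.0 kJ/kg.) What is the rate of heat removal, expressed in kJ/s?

vapour 158→68.7 °C: -148.24 kJ/kg
condensation at 68.7 °C: -335 kJ/kg
liquid 68.7→-3.76 °C: -163.76 kJ/kg
Δh = -148.24 + -335 + -163.76 = -647 kJ/kg
Q = ṁ·Δh = 776.5 kg/h × -647 kJ/kg = -502390 kJ/h
|Q| = 139.55 kW

Q_c = 140 kJ/s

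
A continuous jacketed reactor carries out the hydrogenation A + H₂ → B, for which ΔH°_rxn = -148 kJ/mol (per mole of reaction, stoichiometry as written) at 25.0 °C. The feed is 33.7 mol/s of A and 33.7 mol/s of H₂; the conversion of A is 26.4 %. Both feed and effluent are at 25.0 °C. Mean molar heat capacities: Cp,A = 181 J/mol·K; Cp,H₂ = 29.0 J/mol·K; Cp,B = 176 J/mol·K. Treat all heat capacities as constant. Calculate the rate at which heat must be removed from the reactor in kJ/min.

Extent of reaction ξ = 0.264 × 33.7 = 8.8968 mol/s
Reaction term: ξ·ΔH°_rxn = 8.8968 × -148 = -1316.7 kJ/s
Q = ΔH = -1316.7 kJ/s = -1316.7 kW
Heat removed = 79004 kJ/min

Q_out = 79000 kJ/min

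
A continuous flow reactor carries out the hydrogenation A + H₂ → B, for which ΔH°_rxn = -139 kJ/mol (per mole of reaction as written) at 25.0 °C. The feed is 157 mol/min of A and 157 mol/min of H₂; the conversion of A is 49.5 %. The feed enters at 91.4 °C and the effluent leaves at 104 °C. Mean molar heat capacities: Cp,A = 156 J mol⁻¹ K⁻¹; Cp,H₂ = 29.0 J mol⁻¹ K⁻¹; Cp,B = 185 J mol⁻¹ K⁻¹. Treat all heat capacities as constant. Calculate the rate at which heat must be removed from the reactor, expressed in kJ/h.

Extent of reaction ξ = 0.495 × 157 = 77.715 mol/min
Reaction term: ξ·ΔH°_rxn = 77.715 × -139 = -10802 kJ/min
Sensible, feed 91.4→25 °C: -1928.6 kJ/min
Outlet flows (mol/min): A 79.285, H₂ 79.285, B 77.715
Sensible, products 25→104 °C: 2294.6 kJ/min
Q = ΔH = -10436 kJ/min = -173.94 kW
Heat removed = 626190 kJ/h

Q_out = 626000 kJ/h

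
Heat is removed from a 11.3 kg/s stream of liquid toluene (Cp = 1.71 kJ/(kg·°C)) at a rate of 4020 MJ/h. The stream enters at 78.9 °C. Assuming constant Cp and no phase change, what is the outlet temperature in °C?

Q = 4020 MJ/h = 1116.7 kJ/s
ΔT = Q/(ṁ·Cp) = 1116.7/(11.3×1.71) = 57.79 K
T_out = 78.9 − 57.79 = 21.11 °C

T_out = 21.1 °C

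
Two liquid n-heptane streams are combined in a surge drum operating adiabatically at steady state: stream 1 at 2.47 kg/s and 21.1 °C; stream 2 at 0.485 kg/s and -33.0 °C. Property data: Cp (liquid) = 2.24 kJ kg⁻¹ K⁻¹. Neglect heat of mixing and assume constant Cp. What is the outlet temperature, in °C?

Energy balance with Q = 0: Σ ṁᵢCp,ᵢ(T_out − Tᵢ) = 0
Σ ṁᵢCp,ᵢTᵢ = 2.47×2.24×21.1 + 0.485×2.24×-33.0 = 80.891
Σ ṁᵢCp,ᵢ = 2.47×2.24 + 0.485×2.24 = 6.6192
T_out = 80.891 / 6.6192 = 12.221 °C

T_out = 12.2 °C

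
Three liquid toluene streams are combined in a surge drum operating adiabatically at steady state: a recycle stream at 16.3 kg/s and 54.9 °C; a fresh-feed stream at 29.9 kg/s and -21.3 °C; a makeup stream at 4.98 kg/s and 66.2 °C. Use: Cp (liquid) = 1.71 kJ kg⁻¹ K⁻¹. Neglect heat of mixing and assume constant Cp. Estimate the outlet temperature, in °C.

No heat crosses the boundary, so H_out = H_in.
Σ ṁᵢCp,ᵢTᵢ = 16.3×1.71×54.9 + 29.9×1.71×-21.3 + 4.98×1.71×66.2 = 1004.9
Σ ṁᵢCp,ᵢ = 16.3×1.71 + 29.9×1.71 + 4.98×1.71 = 87.518
T_out = 1004.9 / 87.518 = 11.483 °C

T_out = 11.5 °C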